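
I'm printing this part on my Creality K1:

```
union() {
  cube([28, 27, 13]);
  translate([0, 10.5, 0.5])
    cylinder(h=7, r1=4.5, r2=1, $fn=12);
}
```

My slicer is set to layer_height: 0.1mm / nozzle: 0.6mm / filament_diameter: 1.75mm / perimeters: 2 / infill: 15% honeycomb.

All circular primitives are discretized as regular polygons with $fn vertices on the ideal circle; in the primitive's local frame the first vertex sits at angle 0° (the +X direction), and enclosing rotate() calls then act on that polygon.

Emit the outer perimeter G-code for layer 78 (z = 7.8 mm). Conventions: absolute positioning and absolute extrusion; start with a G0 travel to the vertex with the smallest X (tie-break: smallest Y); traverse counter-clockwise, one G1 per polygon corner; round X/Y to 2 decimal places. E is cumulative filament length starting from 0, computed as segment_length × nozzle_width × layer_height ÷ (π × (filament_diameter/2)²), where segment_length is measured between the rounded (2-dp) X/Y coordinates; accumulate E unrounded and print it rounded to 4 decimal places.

At z = 7.8 mm: the cube is present — its section is the full 28×27 rectangle; the cone at (0, 10.5) is absent (z outside [0.5, 7.5]); Merging all regions: only the 28×27 cube is present, so the union is just that shape — 1 connected region. The outline is a single polygon with 4 vertices. Extrusion per mm of travel: 0.6 × 0.1 / (π × 0.875²) = 0.024945. Accumulating E over each segment gives final E = 2.7440.

G0 X0.00 Y0.00 Z7.80
G1 X28.00 Y0.00 E0.6985
G1 X28.00 Y27.00 E1.3720
G1 X0.00 Y27.00 E2.0704
G1 X0.00 Y0.00 E2.7440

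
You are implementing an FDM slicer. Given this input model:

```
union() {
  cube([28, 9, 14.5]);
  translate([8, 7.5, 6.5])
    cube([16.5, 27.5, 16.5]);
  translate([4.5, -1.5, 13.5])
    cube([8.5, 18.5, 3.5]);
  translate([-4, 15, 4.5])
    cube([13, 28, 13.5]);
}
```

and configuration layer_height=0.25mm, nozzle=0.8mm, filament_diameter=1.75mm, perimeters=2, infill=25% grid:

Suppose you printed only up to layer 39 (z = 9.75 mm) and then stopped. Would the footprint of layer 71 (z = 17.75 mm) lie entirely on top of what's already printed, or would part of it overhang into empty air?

entirely on top

Compare the two slices. At z = 9.75: the cube is present — its section is the full 28×9 rectangle (area 252.00 mm²); the cube at (8, 7.5) (footprint 16.5×27.5) is included at this height (area 453.75 mm²); the cube at (4.5, -1.5) is not intersected at this z (z outside [13.5, 17]); the cube at (-4, 15) (footprint 13×28) is included at this height (area 364.00 mm²); Taking the union: the regions partially overlap — summed areas 1069.75 mm² minus the doubly-counted overlap 44.75 mm² gives 1025.00 mm² — area = 1025.00 mm². At z = 17.75: the cube is not intersected at this z (z outside [0, 14.5]); the 16.5×27.5 cube at (8, 7.5) contributes its full rectangle (area 453.75 mm²); the cube at (4.5, -1.5) is absent (z outside [13.5, 17]); the 13×28 cube at (-4, 15) contributes its full rectangle (area 364.00 mm²); Combining (union): the regions partially overlap — summed areas 817.75 mm² minus the doubly-counted overlap 20.00 mm² gives 797.75 mm² — area = 797.75 mm². Checking containment: the cross-section at z = 17.75 is a subset of the cross-section at z = 9.75.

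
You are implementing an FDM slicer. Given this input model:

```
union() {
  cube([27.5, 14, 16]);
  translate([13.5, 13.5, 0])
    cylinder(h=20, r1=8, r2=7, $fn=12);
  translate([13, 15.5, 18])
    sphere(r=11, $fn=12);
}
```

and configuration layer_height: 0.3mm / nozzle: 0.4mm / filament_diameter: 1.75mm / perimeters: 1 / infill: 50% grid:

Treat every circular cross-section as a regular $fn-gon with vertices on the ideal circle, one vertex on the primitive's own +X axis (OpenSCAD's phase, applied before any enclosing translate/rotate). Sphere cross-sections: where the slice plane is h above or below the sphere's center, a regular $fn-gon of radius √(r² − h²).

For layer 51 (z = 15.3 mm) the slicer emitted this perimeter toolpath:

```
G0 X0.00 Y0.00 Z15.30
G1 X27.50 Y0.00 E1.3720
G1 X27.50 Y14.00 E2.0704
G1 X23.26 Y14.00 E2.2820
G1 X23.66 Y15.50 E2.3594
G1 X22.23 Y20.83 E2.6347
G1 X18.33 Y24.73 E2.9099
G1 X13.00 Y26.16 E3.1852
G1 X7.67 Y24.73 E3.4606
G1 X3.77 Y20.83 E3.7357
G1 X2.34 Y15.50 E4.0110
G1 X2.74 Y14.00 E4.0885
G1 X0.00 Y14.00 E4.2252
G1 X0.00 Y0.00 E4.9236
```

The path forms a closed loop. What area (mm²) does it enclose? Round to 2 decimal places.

Apply the shoelace formula to the sequence of (X, Y) vertices; enclosed area = 586.80 mm².

586.80 mm²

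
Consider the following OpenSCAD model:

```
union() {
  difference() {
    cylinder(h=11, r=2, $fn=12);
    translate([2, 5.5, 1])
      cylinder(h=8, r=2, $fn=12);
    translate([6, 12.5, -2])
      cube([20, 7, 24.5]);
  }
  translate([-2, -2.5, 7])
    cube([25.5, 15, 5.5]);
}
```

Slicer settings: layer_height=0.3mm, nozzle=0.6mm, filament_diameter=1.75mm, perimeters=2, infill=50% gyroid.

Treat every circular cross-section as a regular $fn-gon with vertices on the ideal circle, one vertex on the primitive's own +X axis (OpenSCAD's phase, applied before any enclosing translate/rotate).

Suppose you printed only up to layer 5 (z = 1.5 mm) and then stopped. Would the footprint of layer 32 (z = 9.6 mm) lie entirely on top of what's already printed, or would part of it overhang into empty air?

Compare the two slices. At z = 1.5: the r=2 cylinder contributes a regular 12-gon of circumradius 2 (area = (12/2)·2.000²·sin(360°/12) = 12.00 mm²); the cylinder at (2, 5.5): section is a regular 12-gon, circumradius r=2 (area = (12/2)·2.000²·sin(360°/12) = 12.00 mm²); the cube at (6, 12.5) (footprint 20×7) is included at this height (area 140.00 mm²); Subtracting the remaining from the first: starting from the r=2 cylinder (12.00 mm²), the r=2 cylinder at (2, 5.5) misses the remaining region (no effect); the 20×7 cube at (6, 12.5) misses the remaining region (no effect) — area = 12.00 mm²; the cube at (-2, -2.5) is absent (z outside [7, 12.5]); Combining (union): only that combined region is present, so the union is just that shape — area = 12.00 mm². At z = 9.6: the r=2 cylinder contributes a regular 12-gon of circumradius 2 (area = (12/2)·2.000²·sin(360°/12) = 12.00 mm²); the cylinder at (2, 5.5) is not intersected at this z (z outside [1, 9]); the cube at (6, 12.5) is present — its section is the full 20×7 rectangle (area 140.00 mm²); Subtracting the remaining from the first: starting from the r=2 cylinder (12.00 mm²), the 20×7 cube at (6, 12.5) misses the remaining region (no effect) — area = 12.00 mm²; the cube at (-2, -2.5) (footprint 25.5×15) is included at this height (area 382.50 mm²); Combining (union): that combined region lies entirely inside the 25.5×15 cube at (-2, -2.5), so the union is just the 25.5×15 cube at (-2, -2.5) — area = 382.50 mm². Checking containment: at z = 9.6 the cross-section extends beyond the z = 1.5 cross-section by about 370.50 mm².

part overhangs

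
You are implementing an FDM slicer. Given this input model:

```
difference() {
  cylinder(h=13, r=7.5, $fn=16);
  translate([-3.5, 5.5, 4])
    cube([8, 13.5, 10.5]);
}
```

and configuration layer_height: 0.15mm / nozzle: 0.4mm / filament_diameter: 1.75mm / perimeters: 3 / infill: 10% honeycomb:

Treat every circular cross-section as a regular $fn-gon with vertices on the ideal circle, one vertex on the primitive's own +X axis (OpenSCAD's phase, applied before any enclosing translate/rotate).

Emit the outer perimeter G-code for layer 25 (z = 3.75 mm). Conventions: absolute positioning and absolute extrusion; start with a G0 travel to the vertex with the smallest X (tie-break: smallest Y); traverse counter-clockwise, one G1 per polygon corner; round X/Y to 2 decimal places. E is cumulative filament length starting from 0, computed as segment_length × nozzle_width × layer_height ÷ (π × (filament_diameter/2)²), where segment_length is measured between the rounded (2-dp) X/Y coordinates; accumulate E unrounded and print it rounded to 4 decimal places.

At z = 3.75 mm: the r=7.5 cylinder gives a regular 16-gon of circumradius 7.5 (constant along its height); the cube at (-3.5, 5.5) is not intersected at this z (z outside [4, 14.5]); After the difference (first − rest): none of the subtracted shapes is present at this height, so the r=7.5 cylinder is unchanged — 1 connected region. The outline is a single polygon with 16 vertices. Extrusion per mm of travel: 0.4 × 0.15 / (π × 0.875²) = 0.024945. Accumulating E over each segment gives final E = 1.1679.

G0 X-7.50 Y0.00 Z3.75
G1 X-6.93 Y-2.87 E0.0730
G1 X-5.30 Y-5.30 E0.1460
G1 X-2.87 Y-6.93 E0.2190
G1 X0.00 Y-7.50 E0.2920
G1 X2.87 Y-6.93 E0.3650
G1 X5.30 Y-5.30 E0.4379
G1 X6.93 Y-2.87 E0.5109
G1 X7.50 Y0.00 E0.5839
G1 X6.93 Y2.87 E0.6569
G1 X5.30 Y5.30 E0.7299
G1 X2.87 Y6.93 E0.8029
G1 X0.00 Y7.50 E0.8759
G1 X-2.87 Y6.93 E0.9489
G1 X-5.30 Y5.30 E1.0219
G1 X-6.93 Y2.87 E1.0949
G1 X-7.50 Y0.00 E1.1679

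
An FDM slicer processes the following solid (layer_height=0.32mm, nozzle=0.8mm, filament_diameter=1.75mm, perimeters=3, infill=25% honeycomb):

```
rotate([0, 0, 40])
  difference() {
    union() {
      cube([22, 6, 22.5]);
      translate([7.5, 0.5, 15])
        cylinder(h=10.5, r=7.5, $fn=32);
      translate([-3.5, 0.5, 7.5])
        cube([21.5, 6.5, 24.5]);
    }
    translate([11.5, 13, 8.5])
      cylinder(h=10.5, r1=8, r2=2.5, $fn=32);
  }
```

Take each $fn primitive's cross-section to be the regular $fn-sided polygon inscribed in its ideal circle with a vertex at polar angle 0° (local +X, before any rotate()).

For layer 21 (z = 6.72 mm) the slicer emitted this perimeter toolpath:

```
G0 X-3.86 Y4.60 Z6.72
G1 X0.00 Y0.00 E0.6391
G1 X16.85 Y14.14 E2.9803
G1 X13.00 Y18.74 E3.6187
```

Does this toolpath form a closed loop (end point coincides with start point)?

Start point (G0): (-3.86, 4.60). End point (last G1): the path does not return to the start — open.

no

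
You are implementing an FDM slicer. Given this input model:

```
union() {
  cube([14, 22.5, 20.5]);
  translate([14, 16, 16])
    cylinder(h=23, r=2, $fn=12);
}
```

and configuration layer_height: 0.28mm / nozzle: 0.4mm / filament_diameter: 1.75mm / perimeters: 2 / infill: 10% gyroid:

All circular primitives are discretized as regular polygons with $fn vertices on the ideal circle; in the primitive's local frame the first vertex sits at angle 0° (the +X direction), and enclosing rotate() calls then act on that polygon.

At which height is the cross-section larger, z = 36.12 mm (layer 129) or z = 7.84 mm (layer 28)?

Layer 129 (z = 36.12): the cube is not intersected at this z (z outside [0, 20.5]); the r=2 cylinder at (14, 16) gives a regular 12-gon of circumradius 2 (constant along its height) (area = (12/2)·2.000²·sin(360°/12) = 12.00 mm²); Taking the union: only the r=2 cylinder at (14, 16) is present, so the union is just that shape — area = 12.00 mm². So its area = 12.00 mm². Layer 28 (z = 7.84): the cube (footprint 14×22.5) is included at this height (area 315.00 mm²); the cylinder at (14, 16) is not intersected at this z (z outside [16, 39]); Merging all regions: only the 14×22.5 cube is present, so the union is just that shape — area = 315.00 mm². So its area = 315.00 mm². Layer 28 is larger (315.00 vs 12.00 mm²).

layer 28 (z = 7.84 mm)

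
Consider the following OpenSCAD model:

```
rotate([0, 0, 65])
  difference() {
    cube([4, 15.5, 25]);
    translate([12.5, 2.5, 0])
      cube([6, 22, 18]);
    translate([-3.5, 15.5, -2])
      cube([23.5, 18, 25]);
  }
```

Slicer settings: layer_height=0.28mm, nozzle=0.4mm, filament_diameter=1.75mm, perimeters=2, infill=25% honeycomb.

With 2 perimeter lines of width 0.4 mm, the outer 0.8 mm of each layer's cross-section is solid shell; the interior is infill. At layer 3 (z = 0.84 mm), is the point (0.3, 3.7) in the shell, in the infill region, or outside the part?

At z = 0.84 mm: the cube is present — its section is the full 4×15.5 rectangle; the 6×22 cube at (12.5, 2.5) contributes its full rectangle; the 23.5×18 cube at (-3.5, 15.5) contributes its full rectangle; After the difference (first − rest): starting from the 4×15.5 cube, the 6×22 cube at (12.5, 2.5) misses the remaining region (no effect); the 23.5×18 cube at (-3.5, 15.5) misses the remaining region (no effect) — 1 connected region; (whole slice rotated 65° about Z — lengths, areas and connectivity unchanged). Overall, the cross-section is a single solid region. Undo the 65° rotation: the query point maps to (3.480, 1.292) in the un-rotated model frame. The nearest boundary edge runs (4.00, 15.50)→(4.00, 0.00); distance from the point to it = 0.52 mm. The point is inside the cross-section, 0.52 mm from the nearest boundary — within the 0.8 mm shell band (2 × 0.4).

shell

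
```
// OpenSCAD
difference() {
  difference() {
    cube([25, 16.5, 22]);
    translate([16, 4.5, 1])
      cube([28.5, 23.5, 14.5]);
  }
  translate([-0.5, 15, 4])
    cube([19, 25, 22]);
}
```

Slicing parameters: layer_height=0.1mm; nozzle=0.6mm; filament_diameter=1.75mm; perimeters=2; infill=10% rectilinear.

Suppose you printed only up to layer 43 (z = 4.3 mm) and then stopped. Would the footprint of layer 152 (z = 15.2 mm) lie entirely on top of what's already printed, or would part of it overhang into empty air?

Compare the two slices. At z = 4.3: the cube is present — its section is the full 25×16.5 rectangle (area 412.50 mm²); the 28.5×23.5 cube at (16, 4.5) contributes its full rectangle (area 669.75 mm²); Subtracting the remaining from the first: starting from the 25×16.5 cube (412.50 mm²), the 28.5×23.5 cube at (16, 4.5) partially overlaps it — only the 108.00 mm² overlap (of its 669.75 mm²) is removed, clipping the outline — area = 304.50 mm²; the cube at (-0.5, 15) (footprint 19×25) is included at this height (area 475.00 mm²); After the difference (first − rest): starting from that combined region (304.50 mm²), the 19×25 cube at (-0.5, 15) partially overlaps it — only the 24.00 mm² overlap (of its 475.00 mm²) is removed, clipping the outline — area = 280.50 mm². At z = 15.2: the cube (footprint 25×16.5) is included at this height (area 412.50 mm²); the cube at (16, 4.5) (footprint 28.5×23.5) is included at this height (area 669.75 mm²); Taking the first minus the rest: starting from the 25×16.5 cube (412.50 mm²), the 28.5×23.5 cube at (16, 4.5) partially overlaps it — only the 108.00 mm² overlap (of its 669.75 mm²) is removed, clipping the outline — area = 304.50 mm²; the 19×25 cube at (-0.5, 15) contributes its full rectangle (area 475.00 mm²); Subtracting the remaining from the first: starting from that combined region (304.50 mm²), the 19×25 cube at (-0.5, 15) partially overlaps it — only the 24.00 mm² overlap (of its 475.00 mm²) is removed, clipping the outline — area = 280.50 mm². Checking containment: the cross-section at z = 15.2 is a subset of the cross-section at z = 4.3.

entirely on top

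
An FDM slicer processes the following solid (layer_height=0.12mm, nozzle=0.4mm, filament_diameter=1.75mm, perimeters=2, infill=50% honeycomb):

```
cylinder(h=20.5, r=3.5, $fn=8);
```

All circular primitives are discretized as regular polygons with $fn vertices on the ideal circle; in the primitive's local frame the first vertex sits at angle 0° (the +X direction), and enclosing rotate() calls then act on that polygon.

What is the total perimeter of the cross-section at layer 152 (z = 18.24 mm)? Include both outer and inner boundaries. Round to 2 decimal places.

At z = 18.24 mm: the cylinder: section is a regular 8-gon, circumradius r=3.5 (perimeter = 2·8·3.500·sin(180°/8) = 21.43 mm). Overall, the cross-section is a single solid region. Total boundary length (outer) = 21.43 mm.

21.43 mm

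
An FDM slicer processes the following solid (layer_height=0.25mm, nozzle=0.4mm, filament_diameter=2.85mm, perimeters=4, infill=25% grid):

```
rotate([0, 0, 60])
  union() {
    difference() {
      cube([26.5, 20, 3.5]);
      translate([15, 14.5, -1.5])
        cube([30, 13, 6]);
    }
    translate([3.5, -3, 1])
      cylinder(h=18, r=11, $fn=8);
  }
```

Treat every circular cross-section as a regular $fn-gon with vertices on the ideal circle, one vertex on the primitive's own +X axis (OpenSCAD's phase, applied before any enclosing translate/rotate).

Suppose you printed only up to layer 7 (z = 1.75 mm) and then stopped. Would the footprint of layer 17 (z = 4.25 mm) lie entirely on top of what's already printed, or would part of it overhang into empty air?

entirely on top

Compare the two slices. At z = 1.75: the 26.5×20 cube contributes its full rectangle (area 530.00 mm²); the 30×13 cube at (15, 14.5) contributes its full rectangle (area 390.00 mm²); After the difference (first − rest): starting from the 26.5×20 cube (530.00 mm²), the 30×13 cube at (15, 14.5) partially overlaps it — only the 63.25 mm² overlap (of its 390.00 mm²) is removed, clipping the outline — area = 466.75 mm²; the r=11 cylinder at (3.5, -3) contributes a regular 8-gon of circumradius 11 (area = (8/2)·11.000²·sin(360°/8) = 342.24 mm²); Merging all regions: the regions partially overlap — summed areas 808.99 mm² minus the doubly-counted overlap 79.89 mm² gives 729.10 mm² — area = 729.10 mm²; (whole slice rotated 60° about Z — lengths, areas and connectivity unchanged). At z = 4.25: the cube does not reach this height (z outside [0, 3.5]); the cube at (15, 14.5) is present — its section is the full 30×13 rectangle (area 390.00 mm²); Taking the first minus the rest: the first operand is absent here, so nothing remains; the cylinder at (3.5, -3): section is a regular 8-gon, circumradius r=11 (area = (8/2)·11.000²·sin(360°/8) = 342.24 mm²); Combining (union): only the r=11 cylinder at (3.5, -3) is present, so the union is just that shape — area = 342.24 mm²; (whole slice rotated 60° about Z — lengths, areas and connectivity unchanged). Checking containment: the cross-section at z = 4.25 is a subset of the cross-section at z = 1.75.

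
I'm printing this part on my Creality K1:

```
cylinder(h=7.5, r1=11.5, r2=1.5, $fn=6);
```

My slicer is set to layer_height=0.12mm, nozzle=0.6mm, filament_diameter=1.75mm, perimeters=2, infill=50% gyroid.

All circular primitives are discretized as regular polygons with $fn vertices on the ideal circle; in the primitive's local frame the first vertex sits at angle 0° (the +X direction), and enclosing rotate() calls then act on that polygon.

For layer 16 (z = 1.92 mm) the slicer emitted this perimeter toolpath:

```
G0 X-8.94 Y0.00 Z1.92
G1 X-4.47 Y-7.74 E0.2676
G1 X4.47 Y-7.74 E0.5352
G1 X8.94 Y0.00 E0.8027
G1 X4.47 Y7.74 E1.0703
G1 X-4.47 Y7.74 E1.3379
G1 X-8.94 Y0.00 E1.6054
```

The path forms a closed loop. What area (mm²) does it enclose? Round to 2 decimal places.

207.59 mm²

Apply the shoelace formula to the sequence of (X, Y) vertices; enclosed area = 207.59 mm².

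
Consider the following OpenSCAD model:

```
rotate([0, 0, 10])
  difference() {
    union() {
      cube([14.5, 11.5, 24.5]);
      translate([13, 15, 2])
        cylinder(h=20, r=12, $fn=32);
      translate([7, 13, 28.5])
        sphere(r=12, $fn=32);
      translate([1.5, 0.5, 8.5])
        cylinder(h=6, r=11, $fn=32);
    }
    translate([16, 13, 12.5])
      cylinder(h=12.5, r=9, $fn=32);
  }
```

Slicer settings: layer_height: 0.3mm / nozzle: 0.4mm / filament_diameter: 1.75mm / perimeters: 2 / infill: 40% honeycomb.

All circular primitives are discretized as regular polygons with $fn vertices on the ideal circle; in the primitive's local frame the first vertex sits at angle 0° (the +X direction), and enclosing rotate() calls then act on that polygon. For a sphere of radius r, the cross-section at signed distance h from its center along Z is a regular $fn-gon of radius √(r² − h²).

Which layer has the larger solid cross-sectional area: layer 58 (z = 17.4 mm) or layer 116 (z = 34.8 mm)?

Layer 58 (z = 17.4): the cube (footprint 14.5×11.5) is included at this height (area 166.75 mm²); the r=12 cylinder at (13, 15) contributes a regular 32-gon of circumradius 12 (area = (32/2)·12.000²·sin(360°/32) = 449.49 mm²); the r=12 sphere at (7, 13) contributes a regular 32-gon of circumradius √(12²−11.1²) = 4.560 (area = (32/2)·4.560²·sin(360°/32) = 64.89 mm²); the cylinder at (1.5, 0.5) is not intersected at this z (z outside [8.5, 14.5]); Combining (union): the regions partially overlap — summed areas 681.13 mm² minus the doubly-counted overlap 148.65 mm² gives 532.49 mm² — area = 532.49 mm²; the r=9 cylinder at (16, 13) contributes a regular 32-gon of circumradius 9 (area = (32/2)·9.000²·sin(360°/32) = 252.84 mm²); Taking the first minus the rest: starting from the result so far (532.49 mm²), the r=9 cylinder at (16, 13) partially overlaps it — only the 247.84 mm² overlap (of its 252.84 mm²) is removed, clipping the outline — area = 284.65 mm²; (whole slice rotated 10° about Z — lengths, areas and connectivity unchanged). So its area = 284.65 mm². Layer 116 (z = 34.8): the cube does not reach this height (z outside [0, 24.5]); the cylinder at (13, 15) is not intersected at this z (z outside [2, 22]); the r=12 sphere at (7, 13) slices to a regular 32-gon of circumradius 10.213 (√(r²−h²) with h=6.3 from center) (area = (32/2)·10.213²·sin(360°/32) = 325.60 mm²); the cylinder at (1.5, 0.5) is absent (z outside [8.5, 14.5]); Merging all regions: only the r=12 sphere at (7, 13) is present, so the union is just that shape — area = 325.60 mm²; the cylinder at (16, 13) does not reach this height (z outside [12.5, 25]); Subtracting the remaining from the first: none of the subtracted shapes is present at this height, so the result so far is unchanged — area = 325.60 mm²; (rotated 10° about Z; rotation is an isometry so areas/perimeters/island counts are preserved). So its area = 325.60 mm². Layer 116 is larger (325.60 vs 284.65 mm²).

layer 116 (z = 34.8 mm)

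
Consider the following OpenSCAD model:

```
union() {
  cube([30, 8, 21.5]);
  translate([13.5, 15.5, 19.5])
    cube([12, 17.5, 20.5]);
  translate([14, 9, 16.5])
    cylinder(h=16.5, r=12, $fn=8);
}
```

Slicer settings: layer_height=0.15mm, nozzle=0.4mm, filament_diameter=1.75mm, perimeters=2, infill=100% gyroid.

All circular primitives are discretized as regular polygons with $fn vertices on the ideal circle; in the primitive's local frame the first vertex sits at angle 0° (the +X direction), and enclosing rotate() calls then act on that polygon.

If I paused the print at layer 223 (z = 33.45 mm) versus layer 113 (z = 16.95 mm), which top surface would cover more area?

layer 113 (z = 16.95 mm)

Layer 223 (z = 33.45): the cube is not intersected at this z (z outside [0, 21.5]); the cube at (13.5, 15.5) is present — its section is the full 12×17.5 rectangle (area 210.00 mm²); the cylinder at (14, 9) is not intersected at this z (z outside [16.5, 33]); Combining (union): only the 12×17.5 cube at (13.5, 15.5) is present, so the union is just that shape — area = 210.00 mm². So its area = 210.00 mm². Layer 113 (z = 16.95): the 30×8 cube contributes its full rectangle (area 240.00 mm²); the cube at (13.5, 15.5) is absent (z outside [19.5, 40]); the r=12 cylinder at (14, 9) contributes a regular 8-gon of circumradius 12 (area = (8/2)·12.000²·sin(360°/8) = 407.29 mm²); Merging all regions: the regions partially overlap — summed areas 647.29 mm² minus the doubly-counted overlap 158.33 mm² gives 488.96 mm² — area = 488.96 mm². So its area = 488.96 mm². Layer 113 is larger (488.96 vs 210.00 mm²).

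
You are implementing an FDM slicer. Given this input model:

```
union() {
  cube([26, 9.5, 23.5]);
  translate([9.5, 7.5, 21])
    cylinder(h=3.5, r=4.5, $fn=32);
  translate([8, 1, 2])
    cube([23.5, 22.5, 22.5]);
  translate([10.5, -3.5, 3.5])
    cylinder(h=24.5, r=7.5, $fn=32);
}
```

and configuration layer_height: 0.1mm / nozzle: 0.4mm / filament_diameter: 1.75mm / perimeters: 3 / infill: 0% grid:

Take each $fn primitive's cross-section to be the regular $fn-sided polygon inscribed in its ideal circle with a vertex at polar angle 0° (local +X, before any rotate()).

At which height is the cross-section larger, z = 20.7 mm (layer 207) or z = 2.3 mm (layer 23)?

Layer 207 (z = 20.7): the cube is present — its section is the full 26×9.5 rectangle (area 247.00 mm²); the cylinder at (9.5, 7.5) is absent (z outside [21, 24.5]); the cube at (8, 1) is present — its section is the full 23.5×22.5 rectangle (area 528.75 mm²); the r=7.5 cylinder at (10.5, -3.5) gives a regular 32-gon of circumradius 7.5 (constant along its height) (area = (32/2)·7.500²·sin(360°/32) = 175.58 mm²); Combining (union): the regions partially overlap — summed areas 951.33 mm² minus the doubly-counted overlap 190.44 mm² gives 760.89 mm² — area = 760.89 mm². So its area = 760.89 mm². Layer 23 (z = 2.3): the 26×9.5 cube contributes its full rectangle (area 247.00 mm²); the cylinder at (9.5, 7.5) is absent (z outside [21, 24.5]); the 23.5×22.5 cube at (8, 1) contributes its full rectangle (area 528.75 mm²); the cylinder at (10.5, -3.5) does not reach this height (z outside [3.5, 28]); Taking the union: the regions partially overlap — summed areas 775.75 mm² minus the doubly-counted overlap 153.00 mm² gives 622.75 mm² — area = 622.75 mm². So its area = 622.75 mm². Layer 207 is larger (760.89 vs 622.75 mm²).

layer 207 (z = 20.7 mm)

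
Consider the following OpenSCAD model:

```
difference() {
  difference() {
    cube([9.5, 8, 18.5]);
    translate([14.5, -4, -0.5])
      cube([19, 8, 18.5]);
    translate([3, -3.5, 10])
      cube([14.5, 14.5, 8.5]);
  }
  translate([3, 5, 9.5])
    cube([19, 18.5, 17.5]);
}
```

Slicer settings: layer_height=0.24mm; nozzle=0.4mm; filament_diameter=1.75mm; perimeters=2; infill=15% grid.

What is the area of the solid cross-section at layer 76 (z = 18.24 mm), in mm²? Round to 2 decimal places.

24.00 mm²

At z = 18.24 mm: the 9.5×8 cube contributes its full rectangle (area 76.00 mm²); the cube at (14.5, -4) does not reach this height (z outside [-0.5, 18]); the cube at (3, -3.5) is present — its section is the full 14.5×14.5 rectangle (area 210.25 mm²); Subtracting the remaining from the first: starting from the 9.5×8 cube (76.00 mm²), the 14.5×14.5 cube at (3, -3.5) partially overlaps it — only the 52.00 mm² overlap (of its 210.25 mm²) is removed, clipping the outline — area = 24.00 mm²; the cube at (3, 5) is present — its section is the full 19×18.5 rectangle (area 351.50 mm²); After the difference (first − rest): starting from the result so far (24.00 mm²), the 19×18.5 cube at (3, 5) misses the remaining region (no effect) — area = 24.00 mm². Overall, the cross-section is a single solid region. Net area = 24.00 mm².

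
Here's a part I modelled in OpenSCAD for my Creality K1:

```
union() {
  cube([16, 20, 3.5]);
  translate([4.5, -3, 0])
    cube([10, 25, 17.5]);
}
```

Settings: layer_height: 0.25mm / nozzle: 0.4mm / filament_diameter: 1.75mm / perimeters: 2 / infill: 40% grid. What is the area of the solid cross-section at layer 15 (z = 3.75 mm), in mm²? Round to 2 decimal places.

At z = 3.75 mm: the cube does not reach this height (z outside [0, 3.5]); the cube at (4.5, -3) (footprint 10×25) is included at this height (area 250.00 mm²); Taking the union: only the 10×25 cube at (4.5, -3) is present, so the union is just that shape — area = 250.00 mm². Overall, the cross-section is a single solid region. Net area = 250.00 mm².

250.00 mm²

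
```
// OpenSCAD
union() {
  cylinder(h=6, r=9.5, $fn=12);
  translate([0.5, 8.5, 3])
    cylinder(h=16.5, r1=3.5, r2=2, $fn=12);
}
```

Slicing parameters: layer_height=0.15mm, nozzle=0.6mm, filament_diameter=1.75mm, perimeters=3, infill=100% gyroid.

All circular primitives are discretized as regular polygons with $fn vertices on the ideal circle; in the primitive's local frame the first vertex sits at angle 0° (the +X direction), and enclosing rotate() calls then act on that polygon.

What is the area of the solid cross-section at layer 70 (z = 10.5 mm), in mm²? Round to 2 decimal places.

23.83 mm²

At z = 10.5 mm: the cylinder is not intersected at this z (z outside [0, 6]); the cone at (0.5, 8.5) (r1=3.5→r2=2) has section circumradius 2.818 here — a regular 12-gon (area = (12/2)·2.818²·sin(360°/12) = 23.83 mm²); Taking the union: only the cone at (0.5, 8.5) is present, so the union is just that shape — area = 23.83 mm². Overall, the cross-section is a single solid region. Net area = 23.83 mm².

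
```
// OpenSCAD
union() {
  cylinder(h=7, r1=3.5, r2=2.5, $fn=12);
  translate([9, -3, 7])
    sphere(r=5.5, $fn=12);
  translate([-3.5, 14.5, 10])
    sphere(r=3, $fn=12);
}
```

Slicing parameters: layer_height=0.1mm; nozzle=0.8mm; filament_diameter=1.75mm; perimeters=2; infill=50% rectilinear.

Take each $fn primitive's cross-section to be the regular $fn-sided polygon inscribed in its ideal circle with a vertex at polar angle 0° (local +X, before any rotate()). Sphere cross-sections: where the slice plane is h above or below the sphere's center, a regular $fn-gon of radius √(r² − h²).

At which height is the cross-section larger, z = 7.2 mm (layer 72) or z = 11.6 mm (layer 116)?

Layer 72 (z = 7.2): the cone is not intersected at this z (z outside [0, 7]); the r=5.5 sphere at (9, -3) slices to a regular 12-gon of circumradius 5.496 (√(r²−h²) with h=0.2 from center) (area = (12/2)·5.496²·sin(360°/12) = 90.63 mm²); the r=3 sphere at (-3.5, 14.5) contributes a regular 12-gon of circumradius √(3²−2.8²) = 1.077 (area = (12/2)·1.077²·sin(360°/12) = 3.48 mm²); Merging all regions: the 2 present regions are separate (no shared area or edge), so areas and boundary lengths simply add and each stays a separate island — area = 94.11 mm². So its area = 94.11 mm². Layer 116 (z = 11.6): the cone does not reach this height (z outside [0, 7]); the r=5.5 sphere at (9, -3) contributes a regular 12-gon of circumradius √(5.5²−4.6²) = 3.015 (area = (12/2)·3.015²·sin(360°/12) = 27.27 mm²); the r=3 sphere at (-3.5, 14.5) contributes a regular 12-gon of circumradius √(3²−1.6²) = 2.538 (area = (12/2)·2.538²·sin(360°/12) = 19.32 mm²); Taking the union: the 2 present regions are separate (no shared area or edge), so areas and boundary lengths simply add and each stays a separate island — area = 46.59 mm². So its area = 46.59 mm². Layer 72 is larger (94.11 vs 46.59 mm²).

layer 72 (z = 7.2 mm)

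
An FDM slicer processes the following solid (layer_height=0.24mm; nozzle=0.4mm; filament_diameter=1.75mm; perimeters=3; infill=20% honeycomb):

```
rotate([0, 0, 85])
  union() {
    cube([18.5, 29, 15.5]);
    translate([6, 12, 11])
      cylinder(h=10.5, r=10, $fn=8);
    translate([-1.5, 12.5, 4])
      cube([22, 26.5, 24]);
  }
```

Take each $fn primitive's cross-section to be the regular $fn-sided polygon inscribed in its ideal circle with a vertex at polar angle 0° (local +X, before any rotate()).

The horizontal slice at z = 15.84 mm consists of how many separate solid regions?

1

At z = 15.84 mm: the cube does not reach this height (z outside [0, 15.5]); the r=10 cylinder at (6, 12) contributes a regular 8-gon of circumradius 10; the cube at (-1.5, 12.5) is present — its section is the full 22×26.5 rectangle; Combining (union): the regions partially overlap (shared area 125.18 mm²), so overlapping operands fuse into one piece — 1 connected region; (whole slice rotated 85° about Z — lengths, areas and connectivity unchanged). The result has 1 disconnected region.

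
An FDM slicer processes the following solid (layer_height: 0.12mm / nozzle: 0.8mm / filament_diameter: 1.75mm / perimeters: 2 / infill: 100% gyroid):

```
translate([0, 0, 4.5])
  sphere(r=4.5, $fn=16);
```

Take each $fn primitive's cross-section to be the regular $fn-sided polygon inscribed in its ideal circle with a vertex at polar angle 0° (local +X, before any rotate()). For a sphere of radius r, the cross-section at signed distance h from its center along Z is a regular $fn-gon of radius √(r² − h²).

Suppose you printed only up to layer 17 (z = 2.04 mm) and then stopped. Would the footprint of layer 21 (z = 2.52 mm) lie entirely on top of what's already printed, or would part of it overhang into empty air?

Compare the two slices. At z = 2.04: the sphere: section is a regular 16-gon, circumradius = √(r²−h²) = √(4.5²−2.46²) = 3.768 (area = (16/2)·3.768²·sin(360°/16) = 43.47 mm²). At z = 2.52: the sphere: section is a regular 16-gon, circumradius = √(r²−h²) = √(4.5²−1.98²) = 4.041 (area = (16/2)·4.041²·sin(360°/16) = 49.99 mm²). Checking containment: at z = 2.52 the cross-section extends beyond the z = 2.04 cross-section by about 6.52 mm².

part overhangs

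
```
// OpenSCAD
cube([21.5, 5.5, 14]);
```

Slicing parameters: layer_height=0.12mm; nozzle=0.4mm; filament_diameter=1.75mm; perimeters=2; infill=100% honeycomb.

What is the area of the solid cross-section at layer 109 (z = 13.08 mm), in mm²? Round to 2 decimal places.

At z = 13.08 mm: the cube (footprint 21.5×5.5) is included at this height (area 118.25 mm²). Overall, the cross-section is a single solid region. Net area = 118.25 mm².

118.25 mm²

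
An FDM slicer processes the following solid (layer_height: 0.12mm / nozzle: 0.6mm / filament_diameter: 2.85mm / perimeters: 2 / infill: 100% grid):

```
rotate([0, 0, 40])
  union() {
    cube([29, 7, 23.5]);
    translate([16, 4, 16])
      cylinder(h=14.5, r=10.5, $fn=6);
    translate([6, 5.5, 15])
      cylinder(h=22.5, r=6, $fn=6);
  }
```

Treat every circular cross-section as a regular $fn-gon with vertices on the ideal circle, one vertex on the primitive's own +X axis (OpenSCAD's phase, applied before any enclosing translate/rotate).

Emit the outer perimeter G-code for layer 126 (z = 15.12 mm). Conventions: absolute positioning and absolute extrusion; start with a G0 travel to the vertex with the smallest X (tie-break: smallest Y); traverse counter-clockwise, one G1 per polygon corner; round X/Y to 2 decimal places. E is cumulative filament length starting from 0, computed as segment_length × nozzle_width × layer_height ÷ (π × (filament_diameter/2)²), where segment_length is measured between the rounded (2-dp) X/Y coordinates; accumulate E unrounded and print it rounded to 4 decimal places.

G0 X-4.58 Y10.12 Z15.12
G1 X-3.84 Y5.92 E0.0481
G1 X-4.50 Y5.36 E0.0579
G1 X0.00 Y0.00 E0.1369
G1 X22.22 Y18.64 E0.4642
G1 X17.72 Y24.00 E0.5432
G1 X4.03 Y12.52 E0.7449
G1 X0.02 Y13.98 E0.7930
G1 X-4.58 Y10.12 E0.8608

At z = 15.12 mm: the cube is present — its section is the full 29×7 rectangle; the cylinder at (16, 4) does not reach this height (z outside [16, 30.5]); the cylinder at (6, 5.5): section is a regular 6-gon, circumradius r=6; Merging all regions: the regions partially overlap (shared area 63.47 mm²), so overlapping operands fuse into one piece — 1 connected region; (whole slice rotated 40° about Z — lengths, areas and connectivity unchanged). The outline is a single polygon with 8 vertices. Extrusion per mm of travel: 0.6 × 0.12 / (π × 1.425²) = 0.011286. Accumulating E over each segment gives final E = 0.8608.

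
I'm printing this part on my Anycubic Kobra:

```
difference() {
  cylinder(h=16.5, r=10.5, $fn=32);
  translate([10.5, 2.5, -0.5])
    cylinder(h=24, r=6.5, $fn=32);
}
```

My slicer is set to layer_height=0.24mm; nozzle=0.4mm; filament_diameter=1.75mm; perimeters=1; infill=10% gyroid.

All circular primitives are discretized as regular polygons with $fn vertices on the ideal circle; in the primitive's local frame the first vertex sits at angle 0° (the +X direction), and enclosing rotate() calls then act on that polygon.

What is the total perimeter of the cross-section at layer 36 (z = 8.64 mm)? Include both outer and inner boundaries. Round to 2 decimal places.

68.65 mm

At z = 8.64 mm: the r=10.5 cylinder contributes a regular 32-gon of circumradius 10.5 (perimeter = 2·32·10.500·sin(180°/32) = 65.87 mm); the r=6.5 cylinder at (10.5, 2.5) gives a regular 32-gon of circumradius 6.5 (constant along its height) (perimeter = 2·32·6.500·sin(180°/32) = 40.78 mm); Subtracting the remaining from the first: starting from the r=10.5 cylinder, the r=6.5 cylinder at (10.5, 2.5) partially overlaps it — only the 53.19 mm² overlap (of its 131.88 mm²) is removed, clipping the outline — boundary = 68.65 mm. Overall, the cross-section is a single solid region. Total boundary length (outer) = 68.65 mm.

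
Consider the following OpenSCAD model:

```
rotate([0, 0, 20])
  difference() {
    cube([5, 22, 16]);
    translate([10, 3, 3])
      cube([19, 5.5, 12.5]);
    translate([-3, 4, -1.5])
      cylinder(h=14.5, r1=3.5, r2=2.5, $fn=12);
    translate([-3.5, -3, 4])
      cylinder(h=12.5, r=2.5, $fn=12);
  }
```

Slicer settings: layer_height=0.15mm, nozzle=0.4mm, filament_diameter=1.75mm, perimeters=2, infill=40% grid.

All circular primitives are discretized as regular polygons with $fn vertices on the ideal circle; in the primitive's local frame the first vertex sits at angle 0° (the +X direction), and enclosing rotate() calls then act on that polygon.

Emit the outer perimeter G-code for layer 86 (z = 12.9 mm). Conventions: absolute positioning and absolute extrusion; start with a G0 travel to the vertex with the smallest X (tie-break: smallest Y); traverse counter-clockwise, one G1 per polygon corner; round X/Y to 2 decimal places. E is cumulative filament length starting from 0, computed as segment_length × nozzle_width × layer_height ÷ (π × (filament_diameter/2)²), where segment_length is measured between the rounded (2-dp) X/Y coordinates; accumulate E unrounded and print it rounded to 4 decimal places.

At z = 12.9 mm: the cube is present — its section is the full 5×22 rectangle; the cube at (10, 3) (footprint 19×5.5) is included at this height; the cone at (-3, 4) (r1=3.5→r2=2.5) has section circumradius 2.507 here — a regular 12-gon; the cylinder at (-3.5, -3): section is a regular 12-gon, circumradius r=2.5; After the difference (first − rest): starting from the 5×22 cube, the 19×5.5 cube at (10, 3) misses the remaining region (no effect); the cone at (-3, 4) misses the remaining region (no effect); the r=2.5 cylinder at (-3.5, -3) misses the remaining region (no effect) — 1 connected region; (rotated 20° about Z; rotation is an isometry so areas/perimeters/island counts are preserved). The outline is a single polygon with 4 vertices. Extrusion per mm of travel: 0.4 × 0.15 / (π × 0.875²) = 0.024945. Accumulating E over each segment gives final E = 1.3467.

G0 X-7.52 Y20.67 Z12.90
G1 X0.00 Y0.00 E0.5487
G1 X4.70 Y1.71 E0.6734
G1 X-2.83 Y22.38 E1.2222
G1 X-7.52 Y20.67 E1.3467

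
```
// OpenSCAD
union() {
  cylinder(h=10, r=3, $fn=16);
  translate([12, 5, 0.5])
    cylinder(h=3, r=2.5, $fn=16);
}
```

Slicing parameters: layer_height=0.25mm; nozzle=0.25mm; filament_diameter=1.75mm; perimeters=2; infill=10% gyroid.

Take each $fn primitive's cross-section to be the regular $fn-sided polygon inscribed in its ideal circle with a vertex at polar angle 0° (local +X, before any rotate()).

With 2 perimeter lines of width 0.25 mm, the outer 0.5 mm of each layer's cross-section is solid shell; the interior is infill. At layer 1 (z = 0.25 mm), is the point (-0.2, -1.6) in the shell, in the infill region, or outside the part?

infill

At z = 0.25 mm: the r=3 cylinder contributes a regular 16-gon of circumradius 3; the cylinder at (12, 5) is absent (z outside [0.5, 3.5]); Merging all regions: only the r=3 cylinder is present, so the union is just that shape — 1 connected region. Overall, the cross-section is a single solid region. The nearest boundary edge runs (-1.15, -2.77)→(-0.00, -3.00); distance from the point to it = 1.33 mm. The point is inside the cross-section and 1.33 mm from the nearest boundary — more than the 0.5 mm shell width (2 × 0.25), so it's in the infill interior.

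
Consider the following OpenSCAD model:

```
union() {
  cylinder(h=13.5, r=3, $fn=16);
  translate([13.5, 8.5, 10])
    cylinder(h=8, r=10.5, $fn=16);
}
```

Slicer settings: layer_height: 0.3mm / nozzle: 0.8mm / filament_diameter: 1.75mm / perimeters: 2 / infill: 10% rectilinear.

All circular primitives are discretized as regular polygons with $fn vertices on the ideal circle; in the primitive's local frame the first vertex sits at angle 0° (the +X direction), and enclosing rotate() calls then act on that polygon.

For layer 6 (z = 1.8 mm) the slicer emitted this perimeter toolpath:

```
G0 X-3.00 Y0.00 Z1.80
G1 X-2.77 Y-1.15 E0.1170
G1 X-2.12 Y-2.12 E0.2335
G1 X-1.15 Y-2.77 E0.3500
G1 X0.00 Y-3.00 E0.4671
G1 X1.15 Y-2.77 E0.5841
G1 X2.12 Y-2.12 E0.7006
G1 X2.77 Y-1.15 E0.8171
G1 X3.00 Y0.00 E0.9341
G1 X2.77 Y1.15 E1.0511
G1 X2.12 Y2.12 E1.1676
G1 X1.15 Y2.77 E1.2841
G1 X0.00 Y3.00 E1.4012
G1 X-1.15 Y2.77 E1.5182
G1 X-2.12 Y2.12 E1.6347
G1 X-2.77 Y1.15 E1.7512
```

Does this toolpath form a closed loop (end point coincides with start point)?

Start point (G0): (-3.00, 0.00). End point (last G1): the path does not return to the start — open.

no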